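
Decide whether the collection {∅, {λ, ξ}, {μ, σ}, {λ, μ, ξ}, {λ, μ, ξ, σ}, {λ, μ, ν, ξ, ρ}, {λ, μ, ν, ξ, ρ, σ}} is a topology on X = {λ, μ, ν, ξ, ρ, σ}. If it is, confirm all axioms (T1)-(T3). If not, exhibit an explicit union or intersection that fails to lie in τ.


τ is NOT a topology on X.

Axiom (T1): ∅ ∈ τ? Yes; X ∈ τ? Yes.
Axiom (T2/T3): check pairwise unions and intersections of members of τ.
Counterexample for (T3): {μ, σ} ∩ {λ, μ, ξ} = {μ} ∉ τ. Therefore τ is NOT a topology.


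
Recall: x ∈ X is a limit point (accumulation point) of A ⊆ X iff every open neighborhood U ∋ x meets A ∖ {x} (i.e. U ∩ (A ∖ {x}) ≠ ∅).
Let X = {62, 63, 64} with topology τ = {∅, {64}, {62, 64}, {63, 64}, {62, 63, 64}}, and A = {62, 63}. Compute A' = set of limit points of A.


A' = ∅

For each x ∈ X, list the open sets U ∈ τ with x ∈ U, then check whether U ∩ (A ∖ {x}) ≠ ∅ for every such U.
  x = 62: open {62, 64} ∋ x has {62, 64} ∩ (A ∖ {62}) = ∅, so x is NOT a limit point.
  x = 63: open {63, 64} ∋ x has {63, 64} ∩ (A ∖ {63}) = ∅, so x is NOT a limit point.
  x = 64: open {64} ∋ x has {64} ∩ (A ∖ {64}) = ∅, so x is NOT a limit point.
Collecting: A' = ∅.


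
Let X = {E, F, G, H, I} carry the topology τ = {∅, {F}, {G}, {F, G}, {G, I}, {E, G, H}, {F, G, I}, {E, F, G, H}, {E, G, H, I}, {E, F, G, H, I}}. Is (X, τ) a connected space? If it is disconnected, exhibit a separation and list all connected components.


(X, τ) is disconnected; components = [{F}, {E, G, H, I}].

Find clopen sets (U ∈ τ with X ∖ U ∈ τ):
  U = ∅, X ∖ U = {E, F, G, H, I} — both open, so U is clopen.
  U = {F}, X ∖ U = {E, G, H, I} — both open, so U is clopen.
  U = {E, G, H, I}, X ∖ U = {F} — both open, so U is clopen.
  U = {E, F, G, H, I}, X ∖ U = ∅ — both open, so U is clopen.
Nontrivial clopen(s) exist: e.g. {F}. So (X, τ) is disconnected.
Compute connected components by grouping points that agree on all clopens:
  component: {F}
  component: {E, G, H, I}


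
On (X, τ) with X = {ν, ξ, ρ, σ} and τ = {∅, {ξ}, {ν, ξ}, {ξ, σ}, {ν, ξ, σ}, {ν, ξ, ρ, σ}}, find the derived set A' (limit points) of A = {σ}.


A' = {ρ}

For each x ∈ X, list the open sets U ∈ τ with x ∈ U, then check whether U ∩ (A ∖ {x}) ≠ ∅ for every such U.
  x = ν: open {ν, ξ} ∋ x has {ν, ξ} ∩ (A ∖ {ν}) = ∅, so x is NOT a limit point.
  x = ξ: open {ξ} ∋ x has {ξ} ∩ (A ∖ {ξ}) = ∅, so x is NOT a limit point.
  x = ρ: opens ∋ x are {ν, ξ, ρ, σ}; each meets A ∖ {ρ}, so x IS a limit point.
  x = σ: open {ξ, σ} ∋ x has {ξ, σ} ∩ (A ∖ {σ}) = ∅, so x is NOT a limit point.
Collecting: A' = {ρ}.


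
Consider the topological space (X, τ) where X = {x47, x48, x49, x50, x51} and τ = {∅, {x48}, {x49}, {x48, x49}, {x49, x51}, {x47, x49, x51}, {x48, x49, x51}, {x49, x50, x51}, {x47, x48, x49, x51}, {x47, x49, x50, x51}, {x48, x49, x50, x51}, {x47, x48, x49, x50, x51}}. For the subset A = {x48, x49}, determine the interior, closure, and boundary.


int(A) = {x48, x49}, cl(A) = {x47, x48, x49, x50, x51}, ∂A = {x47, x50, x51}.

Closed sets in (X, τ) are complements of opens:
  closed(X, τ) = {∅, {x47}, {x48}, {x50}, {x47, x48}, {x47, x50}, {x48, x50}, {x47, x48, x50}, {x47, x50, x51}, {x47, x48, x50, x51}, {x47, x49, x50, x51}, {x47, x48, x49, x50, x51}}.
int(A) = ⋃ {U ∈ τ : U ⊆ A}. Opens contained in A: ∅, {x48}, {x49}, {x48, x49}.
Taking the union of these: int(A) = {x48, x49}.
cl(A) = ⋂ {C closed : A ⊆ C}. Closed sets containing A: {x47, x48, x49, x50, x51}.
Intersecting these: cl(A) = {x47, x48, x49, x50, x51}.
∂A = cl(A) ∖ int(A) = {x47, x48, x49, x50, x51} ∖ {x48, x49} = {x47, x50, x51}.


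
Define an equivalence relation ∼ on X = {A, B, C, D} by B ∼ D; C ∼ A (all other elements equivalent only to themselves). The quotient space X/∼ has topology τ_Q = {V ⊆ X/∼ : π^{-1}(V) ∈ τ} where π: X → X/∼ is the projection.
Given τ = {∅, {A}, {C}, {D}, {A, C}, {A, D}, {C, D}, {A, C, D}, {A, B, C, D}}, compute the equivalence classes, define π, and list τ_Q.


X/∼ = {[A=C], [B=D]}; |τ_Q| = 3.

Equivalence classes: [A=C], [B=D].
Quotient map π: X → X/∼ sends A ↦ [A=C], B ↦ [B=D], C ↦ [A=C], D ↦ [B=D].
For each subset V ⊆ X/∼, compute π^{-1}(V) ⊆ X and check whether π^{-1}(V) ∈ τ. V is open in τ_Q iff π^{-1}(V) ∈ τ.
  V = {}: π^{-1}(V) = ∅ ∈ τ ✓.
  V = {[A=C]}: π^{-1}(V) = {A, C} ∈ τ ✓.
  V = {[B=D]}: π^{-1}(V) = {B, D} ∉ τ ✗.
  V = {[A=C], [B=D]}: π^{-1}(V) = {A, B, C, D} ∈ τ ✓.
Open sets in the quotient: τ_Q = {{}, {[A=C]}, {[A=C], [B=D]}} (3 elements).


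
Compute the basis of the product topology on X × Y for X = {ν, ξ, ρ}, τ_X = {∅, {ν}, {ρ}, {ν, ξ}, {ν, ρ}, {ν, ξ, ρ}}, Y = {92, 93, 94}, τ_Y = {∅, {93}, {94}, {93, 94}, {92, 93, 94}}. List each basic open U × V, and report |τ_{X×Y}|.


Basis B = {∅ × ∅, {ν} × {93}, {ν} × {94}, {ρ} × {93}, {ρ} × {94}, {ν} × {93, 94}, {ν, ξ} × {93}, {ν, ρ} × {93}, {ν, ξ} × {94}, {ν, ρ} × {94}, {ρ} × {93, 94}, {ν} × {92, 93, 94}, {ν, ξ, ρ} × {93}, {ν, ξ, ρ} × {94}, {ρ} × {92, 93, 94}, {ν, ξ} × {93, 94}, {ν, ρ} × {93, 94}, {ν, ξ} × {92, 93, 94}, {ν, ρ} × {92, 93, 94}, {ν, ξ, ρ} × {93, 94}, {ν, ξ, ρ} × {92, 93, 94}}; |τ_{X×Y}| = 70.

Enumerate products U × V with U ∈ τ_X, V ∈ τ_Y (deduplicated):
  ∅ × ∅ = {} (∅)
  {ν} × {93} = {(ν,93)}
  {ν} × {94} = {(ν,94)}
  {ρ} × {93} = {(ρ,93)}
  {ρ} × {94} = {(ρ,94)}
  {ν} × {93, 94} = {(ν,93), (ν,94)}
  {ν, ξ} × {93} = {(ν,93), (ξ,93)}
  {ν, ρ} × {93} = {(ν,93), (ρ,93)}
  {ν, ξ} × {94} = {(ν,94), (ξ,94)}
  {ν, ρ} × {94} = {(ν,94), (ρ,94)}
  {ρ} × {93, 94} = {(ρ,93), (ρ,94)}
  {ν} × {92, 93, 94} = {(ν,92), (ν,93), (ν,94)}
  {ν, ξ, ρ} × {93} = {(ν,93), (ξ,93), (ρ,93)}
  {ν, ξ, ρ} × {94} = {(ν,94), (ξ,94), (ρ,94)}
  {ρ} × {92, 93, 94} = {(ρ,92), (ρ,93), (ρ,94)}
  {ν, ξ} × {93, 94} = {(ν,93), (ν,94), (ξ,93), (ξ,94)}
  {ν, ρ} × {93, 94} = {(ν,93), (ν,94), (ρ,93), (ρ,94)}
  {ν, ξ} × {92, 93, 94} = {(ν,92), (ν,93), (ν,94), (ξ,92), (ξ,93), (ξ,94)}
  {ν, ρ} × {92, 93, 94} = {(ν,92), (ν,93), (ν,94), (ρ,92), (ρ,93), (ρ,94)}
  {ν, ξ, ρ} × {93, 94} = {(ν,93), (ν,94), (ξ,93), (ξ,94), (ρ,93), (ρ,94)}
  {ν, ξ, ρ} × {92, 93, 94} = {(ν,92), (ν,93), (ν,94), (ξ,92), (ξ,93), (ξ,94), (ρ,92), (ρ,93), (ρ,94)}
These 21 distinct sets form the basis B.
Close under arbitrary unions to get τ_{X×Y}; counting gives |τ_{X×Y}| = 70.


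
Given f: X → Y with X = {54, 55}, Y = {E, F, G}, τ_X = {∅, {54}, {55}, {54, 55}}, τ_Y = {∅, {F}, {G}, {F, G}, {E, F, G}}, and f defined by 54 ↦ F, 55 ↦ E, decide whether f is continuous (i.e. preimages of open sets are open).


f IS continuous.

Compute f^{-1}(U) for each U ∈ τ_Y:
  U = ∅: f^{-1}(U) = ∅ ∈ τ_X ✓.
  U = {F}: f^{-1}(U) = {54} ∈ τ_X ✓.
  U = {G}: f^{-1}(U) = ∅ ∈ τ_X ✓.
  U = {F, G}: f^{-1}(U) = {54} ∈ τ_X ✓.
  U = {E, F, G}: f^{-1}(U) = {54, 55} ∈ τ_X ✓.
Every preimage lies in τ_X, so f IS continuous.


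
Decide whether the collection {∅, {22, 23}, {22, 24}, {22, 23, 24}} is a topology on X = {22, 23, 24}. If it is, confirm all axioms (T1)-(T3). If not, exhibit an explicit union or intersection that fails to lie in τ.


τ is NOT a topology on X.

Axiom (T1): ∅ ∈ τ? Yes; X ∈ τ? Yes.
Axiom (T2/T3): check pairwise unions and intersections of members of τ.
Counterexample for (T3): {22, 23} ∩ {22, 24} = {22} ∉ τ. Therefore τ is NOT a topology.


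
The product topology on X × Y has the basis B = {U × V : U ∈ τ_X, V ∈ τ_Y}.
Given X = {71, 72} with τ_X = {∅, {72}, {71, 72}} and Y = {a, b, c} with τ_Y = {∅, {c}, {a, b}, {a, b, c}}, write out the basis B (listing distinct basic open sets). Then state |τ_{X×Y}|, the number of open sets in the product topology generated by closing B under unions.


Basis B = {∅ × ∅, {72} × {c}, {71, 72} × {c}, {72} × {a, b}, {72} × {a, b, c}, {71, 72} × {a, b}, {71, 72} × {a, b, c}}; |τ_{X×Y}| = 9.

Enumerate products U × V with U ∈ τ_X, V ∈ τ_Y (deduplicated):
  ∅ × ∅ = {} (∅)
  {72} × {c} = {(72,c)}
  {71, 72} × {c} = {(71,c), (72,c)}
  {72} × {a, b} = {(72,a), (72,b)}
  {72} × {a, b, c} = {(72,a), (72,b), (72,c)}
  {71, 72} × {a, b} = {(71,a), (71,b), (72,a), (72,b)}
  {71, 72} × {a, b, c} = {(71,a), (71,b), (71,c), (72,a), (72,b), (72,c)}
These 7 distinct sets form the basis B.
Close under arbitrary unions to get τ_{X×Y}; counting gives |τ_{X×Y}| = 9.


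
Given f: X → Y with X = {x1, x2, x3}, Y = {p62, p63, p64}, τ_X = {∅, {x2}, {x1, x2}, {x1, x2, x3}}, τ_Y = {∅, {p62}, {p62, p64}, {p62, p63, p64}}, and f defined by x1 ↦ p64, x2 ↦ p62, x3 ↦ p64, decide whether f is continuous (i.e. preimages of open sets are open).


f IS continuous.

Compute f^{-1}(U) for each U ∈ τ_Y:
  U = ∅: f^{-1}(U) = ∅ ∈ τ_X ✓.
  U = {p62}: f^{-1}(U) = {x2} ∈ τ_X ✓.
  U = {p62, p64}: f^{-1}(U) = {x1, x2, x3} ∈ τ_X ✓.
  U = {p62, p63, p64}: f^{-1}(U) = {x1, x2, x3} ∈ τ_X ✓.
Every preimage lies in τ_X, so f IS continuous.


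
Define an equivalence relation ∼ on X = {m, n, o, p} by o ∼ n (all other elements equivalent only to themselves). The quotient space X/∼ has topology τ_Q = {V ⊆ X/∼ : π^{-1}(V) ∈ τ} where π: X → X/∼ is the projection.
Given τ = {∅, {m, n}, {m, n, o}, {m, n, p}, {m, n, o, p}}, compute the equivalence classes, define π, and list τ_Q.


X/∼ = {[m], [n=o], [p]}; |τ_Q| = 3.

Equivalence classes: [m], [n=o], [p].
Quotient map π: X → X/∼ sends m ↦ [m], n ↦ [n=o], o ↦ [n=o], p ↦ [p].
For each subset V ⊆ X/∼, compute π^{-1}(V) ⊆ X and check whether π^{-1}(V) ∈ τ. V is open in τ_Q iff π^{-1}(V) ∈ τ.
  V = {}: π^{-1}(V) = ∅ ∈ τ ✓.
  V = {[m]}: π^{-1}(V) = {m} ∉ τ ✗.
  V = {[n=o]}: π^{-1}(V) = {n, o} ∉ τ ✗.
  V = {[m], [n=o]}: π^{-1}(V) = {m, n, o} ∈ τ ✓.
  V = {[p]}: π^{-1}(V) = {p} ∉ τ ✗.
  V = {[m], [p]}: π^{-1}(V) = {m, p} ∉ τ ✗.
  V = {[n=o], [p]}: π^{-1}(V) = {n, o, p} ∉ τ ✗.
  V = {[m], [n=o], [p]}: π^{-1}(V) = {m, n, o, p} ∈ τ ✓.
Open sets in the quotient: τ_Q = {{}, {[m], [n=o]}, {[m], [n=o], [p]}} (3 elements).


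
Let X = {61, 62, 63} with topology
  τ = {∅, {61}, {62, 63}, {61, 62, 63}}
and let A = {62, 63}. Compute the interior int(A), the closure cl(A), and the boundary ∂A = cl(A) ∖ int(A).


int(A) = {62, 63}, cl(A) = {62, 63}, ∂A = ∅.

Closed sets in (X, τ) are complements of opens:
  closed(X, τ) = {∅, {61}, {62, 63}, {61, 62, 63}}.
int(A) = ⋃ {U ∈ τ : U ⊆ A}. Opens contained in A: ∅, {62, 63}.
Taking the union of these: int(A) = {62, 63}.
cl(A) = ⋂ {C closed : A ⊆ C}. Closed sets containing A: {62, 63}, {61, 62, 63}.
Intersecting these: cl(A) = {62, 63}.
∂A = cl(A) ∖ int(A) = {62, 63} ∖ {62, 63} = ∅.


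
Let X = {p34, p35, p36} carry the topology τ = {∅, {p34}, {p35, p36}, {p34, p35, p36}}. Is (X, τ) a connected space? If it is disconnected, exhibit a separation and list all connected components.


(X, τ) is disconnected; components = [{p34}, {p35, p36}].

Find clopen sets (U ∈ τ with X ∖ U ∈ τ):
  U = ∅, X ∖ U = {p34, p35, p36} — both open, so U is clopen.
  U = {p34}, X ∖ U = {p35, p36} — both open, so U is clopen.
  U = {p35, p36}, X ∖ U = {p34} — both open, so U is clopen.
  U = {p34, p35, p36}, X ∖ U = ∅ — both open, so U is clopen.
Nontrivial clopen(s) exist: e.g. {p35, p36}. So (X, τ) is disconnected.
Compute connected components by grouping points that agree on all clopens:
  component: {p34}
  component: {p35, p36}


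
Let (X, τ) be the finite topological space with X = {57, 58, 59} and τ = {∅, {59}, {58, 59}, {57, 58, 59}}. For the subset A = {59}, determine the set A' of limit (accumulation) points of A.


A' = {57, 58}

For each x ∈ X, list the open sets U ∈ τ with x ∈ U, then check whether U ∩ (A ∖ {x}) ≠ ∅ for every such U.
  x = 57: opens ∋ x are {57, 58, 59}; each meets A ∖ {57}, so x IS a limit point.
  x = 58: opens ∋ x are {58, 59}, {57, 58, 59}; each meets A ∖ {58}, so x IS a limit point.
  x = 59: open {59} ∋ x has {59} ∩ (A ∖ {59}) = ∅, so x is NOT a limit point.
Collecting: A' = {57, 58}.


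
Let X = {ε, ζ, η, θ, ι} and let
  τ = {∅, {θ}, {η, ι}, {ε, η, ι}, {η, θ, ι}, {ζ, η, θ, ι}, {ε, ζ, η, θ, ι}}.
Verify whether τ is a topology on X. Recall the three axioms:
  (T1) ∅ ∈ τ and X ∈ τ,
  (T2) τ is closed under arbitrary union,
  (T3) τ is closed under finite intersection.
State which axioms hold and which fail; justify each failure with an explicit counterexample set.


τ is NOT a topology on X.

Axiom (T1): ∅ ∈ τ? Yes; X ∈ τ? Yes.
Axiom (T2/T3): check pairwise unions and intersections of members of τ.
Counterexample for (T2): {θ} ∪ {ε, η, ι} = {ε, η, θ, ι} ∉ τ. Therefore τ is NOT a topology.


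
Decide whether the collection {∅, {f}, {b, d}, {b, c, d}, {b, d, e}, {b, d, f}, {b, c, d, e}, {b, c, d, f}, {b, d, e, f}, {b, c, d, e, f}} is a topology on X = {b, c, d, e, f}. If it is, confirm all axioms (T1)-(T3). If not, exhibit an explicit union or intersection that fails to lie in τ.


τ IS a topology on X.

Axiom (T1): ∅ ∈ τ? Yes; X ∈ τ? Yes.
Axiom (T2/T3): check pairwise unions and intersections of members of τ.
All pairwise intersections and unions checked — each lies in τ. Therefore τ satisfies (T1), (T2), (T3): it IS a topology on X.


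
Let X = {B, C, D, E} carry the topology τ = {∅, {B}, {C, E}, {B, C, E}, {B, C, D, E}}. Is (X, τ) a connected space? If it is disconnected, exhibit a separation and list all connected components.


(X, τ) is connected.

Find clopen sets (U ∈ τ with X ∖ U ∈ τ):
  U = ∅, X ∖ U = {B, C, D, E} — both open, so U is clopen.
  U = {B, C, D, E}, X ∖ U = ∅ — both open, so U is clopen.
Only trivial clopens (∅ and X) exist, so (X, τ) is connected.
Compute connected components by grouping points that agree on all clopens:
  component: {B, C, D, E}


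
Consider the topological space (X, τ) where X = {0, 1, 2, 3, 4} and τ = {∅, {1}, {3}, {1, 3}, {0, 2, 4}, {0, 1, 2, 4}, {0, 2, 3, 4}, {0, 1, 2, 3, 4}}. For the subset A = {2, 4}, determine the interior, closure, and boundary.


int(A) = ∅, cl(A) = {0, 2, 4}, ∂A = {0, 2, 4}.

Closed sets in (X, τ) are complements of opens:
  closed(X, τ) = {∅, {1}, {3}, {1, 3}, {0, 2, 4}, {0, 1, 2, 4}, {0, 2, 3, 4}, {0, 1, 2, 3, 4}}.
int(A) = ⋃ {U ∈ τ : U ⊆ A}. Opens contained in A: ∅.
Taking the union of these: int(A) = ∅.
cl(A) = ⋂ {C closed : A ⊆ C}. Closed sets containing A: {0, 2, 4}, {0, 1, 2, 4}, {0, 2, 3, 4}, {0, 1, 2, 3, 4}.
Intersecting these: cl(A) = {0, 2, 4}.
∂A = cl(A) ∖ int(A) = {0, 2, 4} ∖ ∅ = {0, 2, 4}.


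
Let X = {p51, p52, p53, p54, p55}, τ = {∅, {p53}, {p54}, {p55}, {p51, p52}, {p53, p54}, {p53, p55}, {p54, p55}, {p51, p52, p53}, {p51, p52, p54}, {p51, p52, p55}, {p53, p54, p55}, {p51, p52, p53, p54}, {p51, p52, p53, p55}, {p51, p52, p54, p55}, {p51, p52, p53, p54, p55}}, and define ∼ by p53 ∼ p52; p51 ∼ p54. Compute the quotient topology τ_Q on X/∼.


X/∼ = {[p51=p54], [p52=p53], [p55]}; |τ_Q| = 4.

Equivalence classes: [p51=p54], [p52=p53], [p55].
Quotient map π: X → X/∼ sends p51 ↦ [p51=p54], p52 ↦ [p52=p53], p53 ↦ [p52=p53], p54 ↦ [p51=p54], p55 ↦ [p55].
For each subset V ⊆ X/∼, compute π^{-1}(V) ⊆ X and check whether π^{-1}(V) ∈ τ. V is open in τ_Q iff π^{-1}(V) ∈ τ.
  V = {}: π^{-1}(V) = ∅ ∈ τ ✓.
  V = {[p51=p54]}: π^{-1}(V) = {p51, p54} ∉ τ ✗.
  V = {[p52=p53]}: π^{-1}(V) = {p52, p53} ∉ τ ✗.
  V = {[p51=p54], [p52=p53]}: π^{-1}(V) = {p51, p52, p53, p54} ∈ τ ✓.
  V = {[p55]}: π^{-1}(V) = {p55} ∈ τ ✓.
  V = {[p51=p54], [p55]}: π^{-1}(V) = {p51, p54, p55} ∉ τ ✗.
  V = {[p52=p53], [p55]}: π^{-1}(V) = {p52, p53, p55} ∉ τ ✗.
  V = {[p51=p54], [p52=p53], [p55]}: π^{-1}(V) = {p51, p52, p53, p54, p55} ∈ τ ✓.
Open sets in the quotient: τ_Q = {{}, {[p51=p54], [p52=p53]}, {[p55]}, {[p51=p54], [p52=p53], [p55]}} (4 elements).


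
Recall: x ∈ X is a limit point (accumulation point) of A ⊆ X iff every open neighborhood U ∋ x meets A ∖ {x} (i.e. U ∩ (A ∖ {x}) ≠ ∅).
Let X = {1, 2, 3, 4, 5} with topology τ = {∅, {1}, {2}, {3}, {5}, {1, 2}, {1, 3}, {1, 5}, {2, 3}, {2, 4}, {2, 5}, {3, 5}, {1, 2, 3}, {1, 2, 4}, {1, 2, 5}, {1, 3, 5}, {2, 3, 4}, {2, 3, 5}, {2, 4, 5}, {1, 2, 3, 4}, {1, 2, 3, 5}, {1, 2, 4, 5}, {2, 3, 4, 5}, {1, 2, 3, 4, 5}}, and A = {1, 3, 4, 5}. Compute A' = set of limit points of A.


A' = ∅

For each x ∈ X, list the open sets U ∈ τ with x ∈ U, then check whether U ∩ (A ∖ {x}) ≠ ∅ for every such U.
  x = 1: open {1} ∋ x has {1} ∩ (A ∖ {1}) = ∅, so x is NOT a limit point.
  x = 2: open {2} ∋ x has {2} ∩ (A ∖ {2}) = ∅, so x is NOT a limit point.
  x = 3: open {3} ∋ x has {3} ∩ (A ∖ {3}) = ∅, so x is NOT a limit point.
  x = 4: open {2, 4} ∋ x has {2, 4} ∩ (A ∖ {4}) = ∅, so x is NOT a limit point.
  x = 5: open {5} ∋ x has {5} ∩ (A ∖ {5}) = ∅, so x is NOT a limit point.
Collecting: A' = ∅.


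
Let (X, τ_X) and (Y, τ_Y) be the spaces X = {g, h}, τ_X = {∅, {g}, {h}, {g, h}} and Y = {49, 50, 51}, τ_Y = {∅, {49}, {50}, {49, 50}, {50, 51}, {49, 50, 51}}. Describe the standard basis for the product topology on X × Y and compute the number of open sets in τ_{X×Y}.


Basis B = {∅ × ∅, {g} × {49}, {g} × {50}, {h} × {49}, {h} × {50}, {g} × {49, 50}, {g, h} × {49}, {g} × {50, 51}, {g, h} × {50}, {h} × {49, 50}, {h} × {50, 51}, {g} × {49, 50, 51}, {h} × {49, 50, 51}, {g, h} × {49, 50}, {g, h} × {50, 51}, {g, h} × {49, 50, 51}}; |τ_{X×Y}| = 36.

Enumerate products U × V with U ∈ τ_X, V ∈ τ_Y (deduplicated):
  ∅ × ∅ = {} (∅)
  {g} × {49} = {(g,49)}
  {g} × {50} = {(g,50)}
  {h} × {49} = {(h,49)}
  {h} × {50} = {(h,50)}
  {g} × {49, 50} = {(g,49), (g,50)}
  {g, h} × {49} = {(g,49), (h,49)}
  {g} × {50, 51} = {(g,50), (g,51)}
  {g, h} × {50} = {(g,50), (h,50)}
  {h} × {49, 50} = {(h,49), (h,50)}
  {h} × {50, 51} = {(h,50), (h,51)}
  {g} × {49, 50, 51} = {(g,49), (g,50), (g,51)}
  {h} × {49, 50, 51} = {(h,49), (h,50), (h,51)}
  {g, h} × {49, 50} = {(g,49), (g,50), (h,49), (h,50)}
  {g, h} × {50, 51} = {(g,50), (g,51), (h,50), (h,51)}
  {g, h} × {49, 50, 51} = {(g,49), (g,50), (g,51), (h,49), (h,50), (h,51)}
These 16 distinct sets form the basis B.
Close under arbitrary unions to get τ_{X×Y}; counting gives |τ_{X×Y}| = 36.


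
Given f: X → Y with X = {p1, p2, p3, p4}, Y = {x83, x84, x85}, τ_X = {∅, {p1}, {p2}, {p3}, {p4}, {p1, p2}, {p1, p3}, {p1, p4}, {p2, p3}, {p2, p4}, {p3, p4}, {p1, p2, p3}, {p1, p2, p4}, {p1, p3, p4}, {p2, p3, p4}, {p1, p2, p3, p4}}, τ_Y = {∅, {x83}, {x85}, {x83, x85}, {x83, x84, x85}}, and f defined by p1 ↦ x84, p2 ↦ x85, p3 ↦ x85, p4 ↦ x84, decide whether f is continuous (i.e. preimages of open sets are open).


f IS continuous.

Compute f^{-1}(U) for each U ∈ τ_Y:
  U = ∅: f^{-1}(U) = ∅ ∈ τ_X ✓.
  U = {x83}: f^{-1}(U) = ∅ ∈ τ_X ✓.
  U = {x85}: f^{-1}(U) = {p2, p3} ∈ τ_X ✓.
  U = {x83, x85}: f^{-1}(U) = {p2, p3} ∈ τ_X ✓.
  U = {x83, x84, x85}: f^{-1}(U) = {p1, p2, p3, p4} ∈ τ_X ✓.
Every preimage lies in τ_X, so f IS continuous.


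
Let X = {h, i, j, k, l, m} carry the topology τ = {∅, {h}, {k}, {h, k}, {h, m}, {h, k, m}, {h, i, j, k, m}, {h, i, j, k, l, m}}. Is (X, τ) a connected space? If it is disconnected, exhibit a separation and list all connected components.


(X, τ) is connected.

Find clopen sets (U ∈ τ with X ∖ U ∈ τ):
  U = ∅, X ∖ U = {h, i, j, k, l, m} — both open, so U is clopen.
  U = {h, i, j, k, l, m}, X ∖ U = ∅ — both open, so U is clopen.
Only trivial clopens (∅ and X) exist, so (X, τ) is connected.
Compute connected components by grouping points that agree on all clopens:
  component: {h, i, j, k, l, m}


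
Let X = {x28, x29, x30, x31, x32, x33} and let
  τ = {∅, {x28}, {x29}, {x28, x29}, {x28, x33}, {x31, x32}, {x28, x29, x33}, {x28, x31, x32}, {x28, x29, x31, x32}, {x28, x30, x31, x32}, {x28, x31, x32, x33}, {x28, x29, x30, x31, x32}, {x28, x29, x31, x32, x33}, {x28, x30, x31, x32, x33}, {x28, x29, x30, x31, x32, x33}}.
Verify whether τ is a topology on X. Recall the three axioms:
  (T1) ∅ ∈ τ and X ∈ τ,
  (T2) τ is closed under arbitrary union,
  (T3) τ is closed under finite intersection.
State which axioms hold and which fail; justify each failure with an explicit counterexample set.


τ is NOT a topology on X.

Axiom (T1): ∅ ∈ τ? Yes; X ∈ τ? Yes.
Axiom (T2/T3): check pairwise unions and intersections of members of τ.
Counterexample for (T2): {x29} ∪ {x31, x32} = {x29, x31, x32} ∉ τ. Therefore τ is NOT a topology.


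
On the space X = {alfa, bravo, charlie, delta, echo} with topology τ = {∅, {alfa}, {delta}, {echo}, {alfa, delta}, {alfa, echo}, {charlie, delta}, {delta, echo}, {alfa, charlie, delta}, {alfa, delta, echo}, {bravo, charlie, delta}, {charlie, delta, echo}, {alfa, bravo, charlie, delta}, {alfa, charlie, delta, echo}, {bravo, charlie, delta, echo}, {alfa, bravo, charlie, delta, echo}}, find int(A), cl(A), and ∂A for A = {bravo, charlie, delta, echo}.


int(A) = {bravo, charlie, delta, echo}, cl(A) = {bravo, charlie, delta, echo}, ∂A = ∅.

Closed sets in (X, τ) are complements of opens:
  closed(X, τ) = {∅, {alfa}, {bravo}, {echo}, {alfa, bravo}, {alfa, echo}, {bravo, charlie}, {bravo, echo}, {alfa, bravo, charlie}, {alfa, bravo, echo}, {bravo, charlie, delta}, {bravo, charlie, echo}, {alfa, bravo, charlie, delta}, {alfa, bravo, charlie, echo}, {bravo, charlie, delta, echo}, {alfa, bravo, charlie, delta, echo}}.
int(A) = ⋃ {U ∈ τ : U ⊆ A}. Opens contained in A: ∅, {delta}, {echo}, {charlie, delta}, {delta, echo}, {bravo, charlie, delta}, {charlie, delta, echo}, {bravo, charlie, delta, echo}.
Taking the union of these: int(A) = {bravo, charlie, delta, echo}.
cl(A) = ⋂ {C closed : A ⊆ C}. Closed sets containing A: {bravo, charlie, delta, echo}, {alfa, bravo, charlie, delta, echo}.
Intersecting these: cl(A) = {bravo, charlie, delta, echo}.
∂A = cl(A) ∖ int(A) = {bravo, charlie, delta, echo} ∖ {bravo, charlie, delta, echo} = ∅.


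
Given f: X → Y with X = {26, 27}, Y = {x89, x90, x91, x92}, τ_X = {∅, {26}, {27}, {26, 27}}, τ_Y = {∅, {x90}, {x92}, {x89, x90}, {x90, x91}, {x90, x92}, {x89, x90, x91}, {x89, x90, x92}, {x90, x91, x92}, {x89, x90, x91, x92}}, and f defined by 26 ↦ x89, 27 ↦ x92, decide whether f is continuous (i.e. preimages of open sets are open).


f IS continuous.

Compute f^{-1}(U) for each U ∈ τ_Y:
  U = ∅: f^{-1}(U) = ∅ ∈ τ_X ✓.
  U = {x90}: f^{-1}(U) = ∅ ∈ τ_X ✓.
  U = {x92}: f^{-1}(U) = {27} ∈ τ_X ✓.
  U = {x89, x90}: f^{-1}(U) = {26} ∈ τ_X ✓.
  U = {x90, x91}: f^{-1}(U) = ∅ ∈ τ_X ✓.
  U = {x90, x92}: f^{-1}(U) = {27} ∈ τ_X ✓.
  U = {x89, x90, x91}: f^{-1}(U) = {26} ∈ τ_X ✓.
  U = {x89, x90, x92}: f^{-1}(U) = {26, 27} ∈ τ_X ✓.
  U = {x90, x91, x92}: f^{-1}(U) = {27} ∈ τ_X ✓.
  U = {x89, x90, x91, x92}: f^{-1}(U) = {26, 27} ∈ τ_X ✓.
Every preimage lies in τ_X, so f IS continuous.


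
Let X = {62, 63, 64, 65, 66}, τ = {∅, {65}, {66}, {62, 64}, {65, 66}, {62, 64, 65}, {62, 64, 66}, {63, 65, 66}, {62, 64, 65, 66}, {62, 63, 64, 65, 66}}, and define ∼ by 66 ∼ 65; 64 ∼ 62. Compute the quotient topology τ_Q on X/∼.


X/∼ = {[62=64], [63], [65=66]}; |τ_Q| = 6.

Equivalence classes: [62=64], [63], [65=66].
Quotient map π: X → X/∼ sends 62 ↦ [62=64], 63 ↦ [63], 64 ↦ [62=64], 65 ↦ [65=66], 66 ↦ [65=66].
For each subset V ⊆ X/∼, compute π^{-1}(V) ⊆ X and check whether π^{-1}(V) ∈ τ. V is open in τ_Q iff π^{-1}(V) ∈ τ.
  V = {}: π^{-1}(V) = ∅ ∈ τ ✓.
  V = {[62=64]}: π^{-1}(V) = {62, 64} ∈ τ ✓.
  V = {[63]}: π^{-1}(V) = {63} ∉ τ ✗.
  V = {[62=64], [63]}: π^{-1}(V) = {62, 63, 64} ∉ τ ✗.
  V = {[65=66]}: π^{-1}(V) = {65, 66} ∈ τ ✓.
  V = {[62=64], [65=66]}: π^{-1}(V) = {62, 64, 65, 66} ∈ τ ✓.
  V = {[63], [65=66]}: π^{-1}(V) = {63, 65, 66} ∈ τ ✓.
  V = {[62=64], [63], [65=66]}: π^{-1}(V) = {62, 63, 64, 65, 66} ∈ τ ✓.
Open sets in the quotient: τ_Q = {{}, {[62=64]}, {[65=66]}, {[62=64], [65=66]}, {[63], [65=66]}, {[62=64], [63], [65=66]}} (6 elements).


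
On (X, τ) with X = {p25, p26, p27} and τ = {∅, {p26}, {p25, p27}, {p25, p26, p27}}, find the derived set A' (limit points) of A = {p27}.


A' = {p25}

For each x ∈ X, list the open sets U ∈ τ with x ∈ U, then check whether U ∩ (A ∖ {x}) ≠ ∅ for every such U.
  x = p25: opens ∋ x are {p25, p27}, {p25, p26, p27}; each meets A ∖ {p25}, so x IS a limit point.
  x = p26: open {p26} ∋ x has {p26} ∩ (A ∖ {p26}) = ∅, so x is NOT a limit point.
  x = p27: open {p25, p27} ∋ x has {p25, p27} ∩ (A ∖ {p27}) = ∅, so x is NOT a limit point.
Collecting: A' = {p25}.


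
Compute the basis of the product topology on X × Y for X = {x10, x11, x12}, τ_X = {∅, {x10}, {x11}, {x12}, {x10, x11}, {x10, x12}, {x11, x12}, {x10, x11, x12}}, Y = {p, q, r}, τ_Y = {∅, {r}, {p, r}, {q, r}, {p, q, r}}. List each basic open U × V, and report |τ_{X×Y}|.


Basis B = {∅ × ∅, {x10} × {r}, {x11} × {r}, {x12} × {r}, {x10} × {p, r}, {x10} × {q, r}, {x10, x11} × {r}, {x10, x12} × {r}, {x11} × {p, r}, {x11} × {q, r}, {x11, x12} × {r}, {x12} × {p, r}, {x12} × {q, r}, {x10} × {p, q, r}, {x10, x11, x12} × {r}, {x11} × {p, q, r}, {x12} × {p, q, r}, {x10, x11} × {p, r}, {x10, x12} × {p, r}, {x10, x11} × {q, r}, {x10, x12} × {q, r}, {x11, x12} × {p, r}, {x11, x12} × {q, r}, {x10, x11} × {p, q, r}, {x10, x12} × {p, q, r}, {x10, x11, x12} × {p, r}, {x10, x11, x12} × {q, r}, {x11, x12} × {p, q, r}, {x10, x11, x12} × {p, q, r}}; |τ_{X×Y}| = 125.

Enumerate products U × V with U ∈ τ_X, V ∈ τ_Y (deduplicated):
  ∅ × ∅ = {} (∅)
  {x10} × {r} = {(x10,r)}
  {x11} × {r} = {(x11,r)}
  {x12} × {r} = {(x12,r)}
  {x10} × {p, r} = {(x10,p), (x10,r)}
  {x10} × {q, r} = {(x10,q), (x10,r)}
  {x10, x11} × {r} = {(x10,r), (x11,r)}
  {x10, x12} × {r} = {(x10,r), (x12,r)}
  {x11} × {p, r} = {(x11,p), (x11,r)}
  {x11} × {q, r} = {(x11,q), (x11,r)}
  {x11, x12} × {r} = {(x11,r), (x12,r)}
  {x12} × {p, r} = {(x12,p), (x12,r)}
  {x12} × {q, r} = {(x12,q), (x12,r)}
  {x10} × {p, q, r} = {(x10,p), (x10,q), (x10,r)}
  {x10, x11, x12} × {r} = {(x10,r), (x11,r), (x12,r)}
  {x11} × {p, q, r} = {(x11,p), (x11,q), (x11,r)}
  {x12} × {p, q, r} = {(x12,p), (x12,q), (x12,r)}
  {x10, x11} × {p, r} = {(x10,p), (x10,r), (x11,p), (x11,r)}
  {x10, x12} × {p, r} = {(x10,p), (x10,r), (x12,p), (x12,r)}
  {x10, x11} × {q, r} = {(x10,q), (x10,r), (x11,q), (x11,r)}
  {x10, x12} × {q, r} = {(x10,q), (x10,r), (x12,q), (x12,r)}
  {x11, x12} × {p, r} = {(x11,p), (x11,r), (x12,p), (x12,r)}
  {x11, x12} × {q, r} = {(x11,q), (x11,r), (x12,q), (x12,r)}
  {x10, x11} × {p, q, r} = {(x10,p), (x10,q), (x10,r), (x11,p), (x11,q), (x11,r)}
  {x10, x12} × {p, q, r} = {(x10,p), (x10,q), (x10,r), (x12,p), (x12,q), (x12,r)}
  {x10, x11, x12} × {p, r} = {(x10,p), (x10,r), (x11,p), (x11,r), (x12,p), (x12,r)}
  {x10, x11, x12} × {q, r} = {(x10,q), (x10,r), (x11,q), (x11,r), (x12,q), (x12,r)}
  {x11, x12} × {p, q, r} = {(x11,p), (x11,q), (x11,r), (x12,p), (x12,q), (x12,r)}
  {x10, x11, x12} × {p, q, r} = {(x10,p), (x10,q), (x10,r), (x11,p), (x11,q), (x11,r), (x12,p), (x12,q), (x12,r)}
These 29 distinct sets form the basis B.
Close under arbitrary unions to get τ_{X×Y}; counting gives |τ_{X×Y}| = 125.


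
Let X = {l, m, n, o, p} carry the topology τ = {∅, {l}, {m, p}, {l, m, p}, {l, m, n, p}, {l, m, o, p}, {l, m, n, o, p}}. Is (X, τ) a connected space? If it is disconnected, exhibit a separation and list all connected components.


(X, τ) is connected.

Find clopen sets (U ∈ τ with X ∖ U ∈ τ):
  U = ∅, X ∖ U = {l, m, n, o, p} — both open, so U is clopen.
  U = {l, m, n, o, p}, X ∖ U = ∅ — both open, so U is clopen.
Only trivial clopens (∅ and X) exist, so (X, τ) is connected.
Compute connected components by grouping points that agree on all clopens:
  component: {l, m, n, o, p}


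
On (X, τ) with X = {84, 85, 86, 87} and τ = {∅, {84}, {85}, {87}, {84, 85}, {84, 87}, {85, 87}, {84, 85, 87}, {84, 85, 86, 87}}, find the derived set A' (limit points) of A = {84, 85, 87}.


A' = {86}

For each x ∈ X, list the open sets U ∈ τ with x ∈ U, then check whether U ∩ (A ∖ {x}) ≠ ∅ for every such U.
  x = 84: open {84} ∋ x has {84} ∩ (A ∖ {84}) = ∅, so x is NOT a limit point.
  x = 85: open {85} ∋ x has {85} ∩ (A ∖ {85}) = ∅, so x is NOT a limit point.
  x = 86: opens ∋ x are {84, 85, 86, 87}; each meets A ∖ {86}, so x IS a limit point.
  x = 87: open {87} ∋ x has {87} ∩ (A ∖ {87}) = ∅, so x is NOT a limit point.
Collecting: A' = {86}.


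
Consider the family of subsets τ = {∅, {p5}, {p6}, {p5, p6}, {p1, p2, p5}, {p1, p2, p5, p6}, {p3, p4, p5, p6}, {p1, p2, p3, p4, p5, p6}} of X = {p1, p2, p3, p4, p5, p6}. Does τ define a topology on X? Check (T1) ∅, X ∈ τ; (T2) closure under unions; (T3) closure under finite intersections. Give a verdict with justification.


τ IS a topology on X.

Axiom (T1): ∅ ∈ τ? Yes; X ∈ τ? Yes.
Axiom (T2/T3): check pairwise unions and intersections of members of τ.
All pairwise intersections and unions checked — each lies in τ. Therefore τ satisfies (T1), (T2), (T3): it IS a topology on X.


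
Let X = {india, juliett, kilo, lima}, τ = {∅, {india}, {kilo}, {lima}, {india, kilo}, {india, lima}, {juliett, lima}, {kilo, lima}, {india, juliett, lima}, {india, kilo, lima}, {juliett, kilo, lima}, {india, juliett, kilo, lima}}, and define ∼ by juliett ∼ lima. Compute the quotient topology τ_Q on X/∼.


X/∼ = {[india], [juliett=lima], [kilo]}; |τ_Q| = 8.

Equivalence classes: [india], [juliett=lima], [kilo].
Quotient map π: X → X/∼ sends india ↦ [india], juliett ↦ [juliett=lima], kilo ↦ [kilo], lima ↦ [juliett=lima].
For each subset V ⊆ X/∼, compute π^{-1}(V) ⊆ X and check whether π^{-1}(V) ∈ τ. V is open in τ_Q iff π^{-1}(V) ∈ τ.
  V = {}: π^{-1}(V) = ∅ ∈ τ ✓.
  V = {[india]}: π^{-1}(V) = {india} ∈ τ ✓.
  V = {[juliett=lima]}: π^{-1}(V) = {juliett, lima} ∈ τ ✓.
  V = {[india], [juliett=lima]}: π^{-1}(V) = {india, juliett, lima} ∈ τ ✓.
  V = {[kilo]}: π^{-1}(V) = {kilo} ∈ τ ✓.
  V = {[india], [kilo]}: π^{-1}(V) = {india, kilo} ∈ τ ✓.
  V = {[juliett=lima], [kilo]}: π^{-1}(V) = {juliett, kilo, lima} ∈ τ ✓.
  V = {[india], [juliett=lima], [kilo]}: π^{-1}(V) = {india, juliett, kilo, lima} ∈ τ ✓.
Open sets in the quotient: τ_Q = {{}, {[india]}, {[juliett=lima]}, {[india], [juliett=lima]}, {[kilo]}, {[india], [kilo]}, {[juliett=lima], [kilo]}, {[india], [juliett=lima], [kilo]}} (8 elements).


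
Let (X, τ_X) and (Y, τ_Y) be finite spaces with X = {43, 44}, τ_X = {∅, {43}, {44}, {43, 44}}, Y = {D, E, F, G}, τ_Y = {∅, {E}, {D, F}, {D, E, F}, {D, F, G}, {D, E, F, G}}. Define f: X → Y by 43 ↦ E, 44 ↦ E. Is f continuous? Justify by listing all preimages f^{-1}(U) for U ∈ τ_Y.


f IS continuous.

Compute f^{-1}(U) for each U ∈ τ_Y:
  U = ∅: f^{-1}(U) = ∅ ∈ τ_X ✓.
  U = {E}: f^{-1}(U) = {43, 44} ∈ τ_X ✓.
  U = {D, F}: f^{-1}(U) = ∅ ∈ τ_X ✓.
  U = {D, E, F}: f^{-1}(U) = {43, 44} ∈ τ_X ✓.
  U = {D, F, G}: f^{-1}(U) = ∅ ∈ τ_X ✓.
  U = {D, E, F, G}: f^{-1}(U) = {43, 44} ∈ τ_X ✓.
Every preimage lies in τ_X, so f IS continuous.


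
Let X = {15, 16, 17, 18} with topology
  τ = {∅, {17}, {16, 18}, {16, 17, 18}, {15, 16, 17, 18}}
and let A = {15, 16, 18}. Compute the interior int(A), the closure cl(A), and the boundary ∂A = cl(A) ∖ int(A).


int(A) = {16, 18}, cl(A) = {15, 16, 18}, ∂A = {15}.

Closed sets in (X, τ) are complements of opens:
  closed(X, τ) = {∅, {15}, {15, 17}, {15, 16, 18}, {15, 16, 17, 18}}.
int(A) = ⋃ {U ∈ τ : U ⊆ A}. Opens contained in A: ∅, {16, 18}.
Taking the union of these: int(A) = {16, 18}.
cl(A) = ⋂ {C closed : A ⊆ C}. Closed sets containing A: {15, 16, 18}, {15, 16, 17, 18}.
Intersecting these: cl(A) = {15, 16, 18}.
∂A = cl(A) ∖ int(A) = {15, 16, 18} ∖ {16, 18} = {15}.


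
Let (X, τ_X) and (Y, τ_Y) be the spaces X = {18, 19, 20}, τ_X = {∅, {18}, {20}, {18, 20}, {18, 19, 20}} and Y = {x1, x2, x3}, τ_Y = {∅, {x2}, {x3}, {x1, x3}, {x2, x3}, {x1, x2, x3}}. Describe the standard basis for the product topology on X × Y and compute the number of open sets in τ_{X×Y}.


Basis B = {∅ × ∅, {18} × {x2}, {18} × {x3}, {20} × {x2}, {20} × {x3}, {18} × {x1, x3}, {18} × {x2, x3}, {18, 20} × {x2}, {18, 20} × {x3}, {20} × {x1, x3}, {20} × {x2, x3}, {18} × {x1, x2, x3}, {18, 19, 20} × {x2}, {18, 19, 20} × {x3}, {20} × {x1, x2, x3}, {18, 20} × {x1, x3}, {18, 20} × {x2, x3}, {18, 20} × {x1, x2, x3}, {18, 19, 20} × {x1, x3}, {18, 19, 20} × {x2, x3}, {18, 19, 20} × {x1, x2, x3}}; |τ_{X×Y}| = 70.

Enumerate products U × V with U ∈ τ_X, V ∈ τ_Y (deduplicated):
  ∅ × ∅ = {} (∅)
  {18} × {x2} = {(18,x2)}
  {18} × {x3} = {(18,x3)}
  {20} × {x2} = {(20,x2)}
  {20} × {x3} = {(20,x3)}
  {18} × {x1, x3} = {(18,x1), (18,x3)}
  {18} × {x2, x3} = {(18,x2), (18,x3)}
  {18, 20} × {x2} = {(18,x2), (20,x2)}
  {18, 20} × {x3} = {(18,x3), (20,x3)}
  {20} × {x1, x3} = {(20,x1), (20,x3)}
  {20} × {x2, x3} = {(20,x2), (20,x3)}
  {18} × {x1, x2, x3} = {(18,x1), (18,x2), (18,x3)}
  {18, 19, 20} × {x2} = {(18,x2), (19,x2), (20,x2)}
  {18, 19, 20} × {x3} = {(18,x3), (19,x3), (20,x3)}
  {20} × {x1, x2, x3} = {(20,x1), (20,x2), (20,x3)}
  {18, 20} × {x1, x3} = {(18,x1), (18,x3), (20,x1), (20,x3)}
  {18, 20} × {x2, x3} = {(18,x2), (18,x3), (20,x2), (20,x3)}
  {18, 20} × {x1, x2, x3} = {(18,x1), (18,x2), (18,x3), (20,x1), (20,x2), (20,x3)}
  {18, 19, 20} × {x1, x3} = {(18,x1), (18,x3), (19,x1), (19,x3), (20,x1), (20,x3)}
  {18, 19, 20} × {x2, x3} = {(18,x2), (18,x3), (19,x2), (19,x3), (20,x2), (20,x3)}
  {18, 19, 20} × {x1, x2, x3} = {(18,x1), (18,x2), (18,x3), (19,x1), (19,x2), (19,x3), (20,x1), (20,x2), (20,x3)}
These 21 distinct sets form the basis B.
Close under arbitrary unions to get τ_{X×Y}; counting gives |τ_{X×Y}| = 70.


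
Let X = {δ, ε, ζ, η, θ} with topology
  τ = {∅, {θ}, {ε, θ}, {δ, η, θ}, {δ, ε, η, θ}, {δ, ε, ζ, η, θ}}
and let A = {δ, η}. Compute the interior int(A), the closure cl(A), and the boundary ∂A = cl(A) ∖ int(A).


int(A) = ∅, cl(A) = {δ, ζ, η}, ∂A = {δ, ζ, η}.

Closed sets in (X, τ) are complements of opens:
  closed(X, τ) = {∅, {ζ}, {ε, ζ}, {δ, ζ, η}, {δ, ε, ζ, η}, {δ, ε, ζ, η, θ}}.
int(A) = ⋃ {U ∈ τ : U ⊆ A}. Opens contained in A: ∅.
Taking the union of these: int(A) = ∅.
cl(A) = ⋂ {C closed : A ⊆ C}. Closed sets containing A: {δ, ζ, η}, {δ, ε, ζ, η}, {δ, ε, ζ, η, θ}.
Intersecting these: cl(A) = {δ, ζ, η}.
∂A = cl(A) ∖ int(A) = {δ, ζ, η} ∖ ∅ = {δ, ζ, η}.


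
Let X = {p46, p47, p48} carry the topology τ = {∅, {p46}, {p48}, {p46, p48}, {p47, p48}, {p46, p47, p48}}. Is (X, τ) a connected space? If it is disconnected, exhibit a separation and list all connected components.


(X, τ) is disconnected; components = [{p46}, {p47, p48}].

Find clopen sets (U ∈ τ with X ∖ U ∈ τ):
  U = ∅, X ∖ U = {p46, p47, p48} — both open, so U is clopen.
  U = {p46}, X ∖ U = {p47, p48} — both open, so U is clopen.
  U = {p47, p48}, X ∖ U = {p46} — both open, so U is clopen.
  U = {p46, p47, p48}, X ∖ U = ∅ — both open, so U is clopen.
Nontrivial clopen(s) exist: e.g. {p47, p48}. So (X, τ) is disconnected.
Compute connected components by grouping points that agree on all clopens:
  component: {p46}
  component: {p47, p48}


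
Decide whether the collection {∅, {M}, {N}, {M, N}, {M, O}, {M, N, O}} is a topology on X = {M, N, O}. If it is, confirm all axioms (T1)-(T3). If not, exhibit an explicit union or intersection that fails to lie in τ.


τ IS a topology on X.

Axiom (T1): ∅ ∈ τ? Yes; X ∈ τ? Yes.
Axiom (T2/T3): check pairwise unions and intersections of members of τ.
All pairwise intersections and unions checked — each lies in τ. Therefore τ satisfies (T1), (T2), (T3): it IS a topology on X.


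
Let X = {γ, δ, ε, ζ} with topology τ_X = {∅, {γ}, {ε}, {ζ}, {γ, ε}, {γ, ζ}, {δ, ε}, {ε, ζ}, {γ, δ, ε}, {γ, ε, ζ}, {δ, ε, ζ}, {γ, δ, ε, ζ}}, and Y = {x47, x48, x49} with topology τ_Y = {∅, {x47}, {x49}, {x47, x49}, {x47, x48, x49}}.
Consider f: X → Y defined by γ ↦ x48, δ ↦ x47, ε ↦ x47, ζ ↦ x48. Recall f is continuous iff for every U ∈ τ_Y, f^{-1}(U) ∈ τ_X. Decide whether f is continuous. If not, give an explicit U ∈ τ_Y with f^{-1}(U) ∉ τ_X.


f IS continuous.

Compute f^{-1}(U) for each U ∈ τ_Y:
  U = ∅: f^{-1}(U) = ∅ ∈ τ_X ✓.
  U = {x47}: f^{-1}(U) = {δ, ε} ∈ τ_X ✓.
  U = {x49}: f^{-1}(U) = ∅ ∈ τ_X ✓.
  U = {x47, x49}: f^{-1}(U) = {δ, ε} ∈ τ_X ✓.
  U = {x47, x48, x49}: f^{-1}(U) = {γ, δ, ε, ζ} ∈ τ_X ✓.
Every preimage lies in τ_X, so f IS continuous.


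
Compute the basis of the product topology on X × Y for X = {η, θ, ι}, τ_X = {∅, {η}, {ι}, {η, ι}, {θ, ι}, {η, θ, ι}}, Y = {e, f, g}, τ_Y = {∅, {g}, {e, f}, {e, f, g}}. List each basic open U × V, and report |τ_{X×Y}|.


Basis B = {∅ × ∅, {η} × {g}, {ι} × {g}, {η} × {e, f}, {η, ι} × {g}, {θ, ι} × {g}, {ι} × {e, f}, {η} × {e, f, g}, {η, θ, ι} × {g}, {ι} × {e, f, g}, {η, ι} × {e, f}, {θ, ι} × {e, f}, {η, ι} × {e, f, g}, {η, θ, ι} × {e, f}, {θ, ι} × {e, f, g}, {η, θ, ι} × {e, f, g}}; |τ_{X×Y}| = 36.

Enumerate products U × V with U ∈ τ_X, V ∈ τ_Y (deduplicated):
  ∅ × ∅ = {} (∅)
  {η} × {g} = {(η,g)}
  {ι} × {g} = {(ι,g)}
  {η} × {e, f} = {(η,e), (η,f)}
  {η, ι} × {g} = {(η,g), (ι,g)}
  {θ, ι} × {g} = {(θ,g), (ι,g)}
  {ι} × {e, f} = {(ι,e), (ι,f)}
  {η} × {e, f, g} = {(η,e), (η,f), (η,g)}
  {η, θ, ι} × {g} = {(η,g), (θ,g), (ι,g)}
  {ι} × {e, f, g} = {(ι,e), (ι,f), (ι,g)}
  {η, ι} × {e, f} = {(η,e), (η,f), (ι,e), (ι,f)}
  {θ, ι} × {e, f} = {(θ,e), (θ,f), (ι,e), (ι,f)}
  {η, ι} × {e, f, g} = {(η,e), (η,f), (η,g), (ι,e), (ι,f), (ι,g)}
  {η, θ, ι} × {e, f} = {(η,e), (η,f), (θ,e), (θ,f), (ι,e), (ι,f)}
  {θ, ι} × {e, f, g} = {(θ,e), (θ,f), (θ,g), (ι,e), (ι,f), (ι,g)}
  {η, θ, ι} × {e, f, g} = {(η,e), (η,f), (η,g), (θ,e), (θ,f), (θ,g), (ι,e), (ι,f), (ι,g)}
These 16 distinct sets form the basis B.
Close under arbitrary unions to get τ_{X×Y}; counting gives |τ_{X×Y}| = 36.


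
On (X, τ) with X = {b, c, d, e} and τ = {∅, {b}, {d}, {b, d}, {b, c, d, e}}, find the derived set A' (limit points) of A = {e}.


A' = {c}

For each x ∈ X, list the open sets U ∈ τ with x ∈ U, then check whether U ∩ (A ∖ {x}) ≠ ∅ for every such U.
  x = b: open {b} ∋ x has {b} ∩ (A ∖ {b}) = ∅, so x is NOT a limit point.
  x = c: opens ∋ x are {b, c, d, e}; each meets A ∖ {c}, so x IS a limit point.
  x = d: open {d} ∋ x has {d} ∩ (A ∖ {d}) = ∅, so x is NOT a limit point.
  x = e: open {b, c, d, e} ∋ x has {b, c, d, e} ∩ (A ∖ {e}) = ∅, so x is NOT a limit point.
Collecting: A' = {c}.


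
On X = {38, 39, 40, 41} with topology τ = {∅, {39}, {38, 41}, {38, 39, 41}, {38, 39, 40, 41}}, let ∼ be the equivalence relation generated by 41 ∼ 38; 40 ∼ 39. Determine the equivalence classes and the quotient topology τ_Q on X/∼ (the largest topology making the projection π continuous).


X/∼ = {[38=41], [39=40]}; |τ_Q| = 3.

Equivalence classes: [38=41], [39=40].
Quotient map π: X → X/∼ sends 38 ↦ [38=41], 39 ↦ [39=40], 40 ↦ [39=40], 41 ↦ [38=41].
For each subset V ⊆ X/∼, compute π^{-1}(V) ⊆ X and check whether π^{-1}(V) ∈ τ. V is open in τ_Q iff π^{-1}(V) ∈ τ.
  V = {}: π^{-1}(V) = ∅ ∈ τ ✓.
  V = {[38=41]}: π^{-1}(V) = {38, 41} ∈ τ ✓.
  V = {[39=40]}: π^{-1}(V) = {39, 40} ∉ τ ✗.
  V = {[38=41], [39=40]}: π^{-1}(V) = {38, 39, 40, 41} ∈ τ ✓.
Open sets in the quotient: τ_Q = {{}, {[38=41]}, {[38=41], [39=40]}} (3 elements).
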